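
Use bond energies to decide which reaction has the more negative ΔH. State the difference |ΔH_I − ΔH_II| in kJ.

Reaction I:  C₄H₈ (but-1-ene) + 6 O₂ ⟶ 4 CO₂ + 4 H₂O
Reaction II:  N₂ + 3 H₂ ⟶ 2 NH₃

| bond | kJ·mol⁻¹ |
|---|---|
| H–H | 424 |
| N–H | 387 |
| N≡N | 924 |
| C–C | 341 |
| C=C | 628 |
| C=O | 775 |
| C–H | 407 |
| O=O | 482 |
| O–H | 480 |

Reaction I:
  Bonds broken (reactants):
    C–C: 2 × 341 = 682
    C–H: 8 × 407 = 3256
    C=C: 1 × 628 = 628
    O=O: 6 × 482 = 2892
    Σ(broken) = 7458 kJ
  Bonds formed (products):
    C=O: 8 × 775 = 6200
    O–H: 8 × 480 = 3840
    Σ(formed) = 10040 kJ
  ΔH_I = 7458 − 10040 = −2582 kJ
Reaction II:
  Bonds broken (reactants):
    H–H: 3 × 424 = 1272
    N≡N: 1 × 924 = 924
    Σ(broken) = 2196 kJ
  Bonds formed (products):
    N–H: 6 × 387 = 2322
    Σ(formed) = 2322 kJ
  ΔH_II = 2196 − 2322 = −126 kJ
ΔH_I − ΔH_II = −2456 kJ, so reaction I has the more negative ΔH; |ΔH_I − ΔH_II| = 2456 kJ.

Reaction I, by 2456 kJ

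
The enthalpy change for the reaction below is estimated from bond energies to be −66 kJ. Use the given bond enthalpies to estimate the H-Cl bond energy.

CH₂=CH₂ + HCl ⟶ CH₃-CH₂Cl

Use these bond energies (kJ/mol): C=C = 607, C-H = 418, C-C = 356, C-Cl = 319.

D(H-Cl) ≈ 420 kJ/mol

Let D be the H-Cl bond energy.
Σ(broken) = 4×418 + 1×607 + 1×D = 2279 + D
Σ(formed) = 1×356 + 1×319 + 5×418 = 2765
ΔH = Σ(broken) − Σ(formed) = (2279 + D) − (2765) = −486 + D
Setting this equal to −66 kJ gives D = 420 kJ/mol.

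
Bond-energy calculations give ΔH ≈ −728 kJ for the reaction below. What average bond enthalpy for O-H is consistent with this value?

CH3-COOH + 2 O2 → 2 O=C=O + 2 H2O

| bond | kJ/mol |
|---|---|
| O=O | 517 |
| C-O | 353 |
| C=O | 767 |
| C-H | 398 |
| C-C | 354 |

Let D be the O-H bond energy.
Σ(broken) = 1×354 + 3×398 + 1×353 + 1×767 + 1×D + 2×517 = 3702 + D
Σ(formed) = 4×767 + 4×D = 3068 + 4D
ΔH = Σ(broken) − Σ(formed) = (3702 + D) − (3068 + 4D) = +634 − 3D
Setting this equal to −728 kJ gives 3D = 1362, so D = 454 kJ/mol.

D(O-H) ≈ 454 kJ/mol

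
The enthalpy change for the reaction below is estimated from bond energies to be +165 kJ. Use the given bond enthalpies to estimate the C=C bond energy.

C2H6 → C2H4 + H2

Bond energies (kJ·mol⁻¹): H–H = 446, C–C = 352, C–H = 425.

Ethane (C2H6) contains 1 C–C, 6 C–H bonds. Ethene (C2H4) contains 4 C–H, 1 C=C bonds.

Let D be the C=C bond energy.
Σ(broken) = 1×352 + 6×425 = 2902
Σ(formed) = 4×425 + 1×D + 1×446 = 2146 + D
ΔH = Σ(broken) − Σ(formed) = (2902) − (2146 + D) = +756 − D
Setting this equal to +165 kJ gives D = 591 kJ/mol.

D(C=C) ≈ 591 kJ/mol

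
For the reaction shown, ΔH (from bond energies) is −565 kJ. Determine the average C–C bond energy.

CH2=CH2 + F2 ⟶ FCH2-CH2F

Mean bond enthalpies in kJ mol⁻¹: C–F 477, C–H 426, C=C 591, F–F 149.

D(C–C) ≈ 351 kJ/mol

Let D be the C–C bond energy.
Σ(broken) = 4×426 + 1×591 + 1×149 = 2444
Σ(formed) = 1×D + 2×477 + 4×426 = 2658 + D
ΔH = Σ(broken) − Σ(formed) = (2444) − (2658 + D) = −214 − D
Setting this equal to −565 kJ gives D = 351 kJ/mol.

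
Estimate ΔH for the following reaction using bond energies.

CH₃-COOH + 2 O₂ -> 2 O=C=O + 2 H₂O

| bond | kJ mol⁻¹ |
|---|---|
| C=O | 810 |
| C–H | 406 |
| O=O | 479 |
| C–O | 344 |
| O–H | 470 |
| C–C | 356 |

Bonds broken (reactants):
  C–C: 1 × 356 = 356
  C–H: 3 × 406 = 1218
  C–O: 1 × 344 = 344
  C=O: 1 × 810 = 810
  O–H: 1 × 470 = 470
  O=O: 2 × 479 = 958
  Σ(broken) = 4156 kJ
Bonds formed (products):
  C=O: 4 × 810 = 3240
  O–H: 4 × 470 = 1880
  Σ(formed) = 5120 kJ
ΔH = Σ(broken) − Σ(formed) = 4156 − 5120 = −964 kJ

ΔH ≈ −964 kJ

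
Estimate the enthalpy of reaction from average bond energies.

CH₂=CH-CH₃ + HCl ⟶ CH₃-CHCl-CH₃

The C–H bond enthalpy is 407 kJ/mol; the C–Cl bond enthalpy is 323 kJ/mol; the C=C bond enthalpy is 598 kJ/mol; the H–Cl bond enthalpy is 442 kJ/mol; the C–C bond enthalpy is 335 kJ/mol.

Bonds broken (reactants):
  C–C: 1 × 335 = 335
  C–H: 6 × 407 = 2442
  C=C: 1 × 598 = 598
  H–Cl: 1 × 442 = 442
  Σ(broken) = 3817 kJ
Bonds formed (products):
  C–C: 2 × 335 = 670
  C–Cl: 1 × 323 = 323
  C–H: 7 × 407 = 2849
  Σ(formed) = 3842 kJ
ΔH = Σ(broken) − Σ(formed) = 3817 − 3842 = −25 kJ

ΔH ≈ −25 kJ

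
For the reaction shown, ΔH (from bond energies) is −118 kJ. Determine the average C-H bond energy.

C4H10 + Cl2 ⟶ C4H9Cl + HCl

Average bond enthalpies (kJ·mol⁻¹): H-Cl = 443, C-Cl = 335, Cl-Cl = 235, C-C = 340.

D(C-H) ≈ 425 kJ/mol

Let D be the C-H bond energy.
Σ(broken) = 3×340 + 10×D + 1×235 = 1255 + 10D
Σ(formed) = 3×340 + 1×335 + 9×D + 1×443 = 1798 + 9D
ΔH = Σ(broken) − Σ(formed) = (1255 + 10D) − (1798 + 9D) = −543 + D
Setting this equal to −118 kJ gives D = 425 kJ/mol.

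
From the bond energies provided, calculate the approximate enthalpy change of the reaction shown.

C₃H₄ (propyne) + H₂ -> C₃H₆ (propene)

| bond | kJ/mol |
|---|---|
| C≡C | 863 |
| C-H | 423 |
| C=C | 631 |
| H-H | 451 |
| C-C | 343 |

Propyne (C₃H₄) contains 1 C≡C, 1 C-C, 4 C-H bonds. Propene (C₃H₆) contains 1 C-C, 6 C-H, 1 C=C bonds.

Bonds broken (reactants):
  C≡C: 1 × 863 = 863
  C-C: 1 × 343 = 343
  C-H: 4 × 423 = 1692
  H-H: 1 × 451 = 451
  Σ(broken) = 3349 kJ
Bonds formed (products):
  C-C: 1 × 343 = 343
  C-H: 6 × 423 = 2538
  C=C: 1 × 631 = 631
  Σ(formed) = 3512 kJ
ΔH = Σ(broken) − Σ(formed) = 3349 − 3512 = −163 kJ

ΔH ≈ −163 kJ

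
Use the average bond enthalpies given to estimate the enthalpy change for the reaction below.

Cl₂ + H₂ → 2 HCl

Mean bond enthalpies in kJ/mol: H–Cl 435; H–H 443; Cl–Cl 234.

ΔH ≈ −193 kJ

Bonds broken (reactants):
  Cl–Cl: 1 × 234 = 234
  H–H: 1 × 443 = 443
  Σ(broken) = 677 kJ
Bonds formed (products):
  H–Cl: 2 × 435 = 870
  Σ(formed) = 870 kJ
ΔH = Σ(broken) − Σ(formed) = 677 − 870 = −193 kJ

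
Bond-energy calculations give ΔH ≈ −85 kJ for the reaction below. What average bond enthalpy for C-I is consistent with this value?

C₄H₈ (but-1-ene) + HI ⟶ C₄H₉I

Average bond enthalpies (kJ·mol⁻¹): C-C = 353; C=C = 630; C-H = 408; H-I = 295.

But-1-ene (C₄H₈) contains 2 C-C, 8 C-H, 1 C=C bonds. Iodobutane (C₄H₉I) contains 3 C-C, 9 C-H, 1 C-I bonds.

Let D be the C-I bond energy.
Σ(broken) = 2×353 + 8×408 + 1×630 + 1×295 = 4895
Σ(formed) = 3×353 + 9×408 + 1×D = 4731 + D
ΔH = Σ(broken) − Σ(formed) = (4895) − (4731 + D) = +164 − D
Setting this equal to −85 kJ gives D = 249 kJ/mol.

D(C-I) ≈ 249 kJ/mol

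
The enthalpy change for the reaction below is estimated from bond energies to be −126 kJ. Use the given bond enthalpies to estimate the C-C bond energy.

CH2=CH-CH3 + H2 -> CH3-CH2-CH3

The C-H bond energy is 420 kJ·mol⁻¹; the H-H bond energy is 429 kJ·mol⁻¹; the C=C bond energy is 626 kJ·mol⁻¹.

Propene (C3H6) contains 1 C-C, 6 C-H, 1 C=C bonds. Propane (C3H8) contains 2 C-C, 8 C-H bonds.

Let D be the C-C bond energy.
Σ(broken) = 1×D + 6×420 + 1×626 + 1×429 = 3575 + D
Σ(formed) = 2×D + 8×420 = 3360 + 2D
ΔH = Σ(broken) − Σ(formed) = (3575 + D) − (3360 + 2D) = +215 − D
Setting this equal to −126 kJ gives D = 341 kJ/mol.

D(C-C) ≈ 341 kJ/mol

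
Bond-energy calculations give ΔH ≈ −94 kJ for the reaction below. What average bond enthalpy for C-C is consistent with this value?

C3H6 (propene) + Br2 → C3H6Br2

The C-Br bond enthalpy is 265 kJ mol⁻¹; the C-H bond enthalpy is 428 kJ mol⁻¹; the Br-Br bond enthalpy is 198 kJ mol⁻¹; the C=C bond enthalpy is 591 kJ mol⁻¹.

D(C-C) ≈ 353 kJ/mol

Let D be the C-C bond energy.
Σ(broken) = 1×198 + 1×D + 6×428 + 1×591 = 3357 + D
Σ(formed) = 2×265 + 2×D + 6×428 = 3098 + 2D
ΔH = Σ(broken) − Σ(formed) = (3357 + D) − (3098 + 2D) = +259 − D
Setting this equal to −94 kJ gives D = 353 kJ/mol.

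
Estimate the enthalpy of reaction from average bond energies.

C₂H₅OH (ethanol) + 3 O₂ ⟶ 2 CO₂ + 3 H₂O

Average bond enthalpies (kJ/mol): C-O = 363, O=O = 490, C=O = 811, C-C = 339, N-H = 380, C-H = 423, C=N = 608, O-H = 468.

ΔH ≈ −1297 kJ

Bonds broken (reactants):
  C-C: 1 × 339 = 339
  C-H: 5 × 423 = 2115
  C-O: 1 × 363 = 363
  O-H: 1 × 468 = 468
  O=O: 3 × 490 = 1470
  Σ(broken) = 4755 kJ
Bonds formed (products):
  C=O: 4 × 811 = 3244
  O-H: 6 × 468 = 2808
  Σ(formed) = 6052 kJ
ΔH = Σ(broken) − Σ(formed) = 4755 − 6052 = −1297 kJ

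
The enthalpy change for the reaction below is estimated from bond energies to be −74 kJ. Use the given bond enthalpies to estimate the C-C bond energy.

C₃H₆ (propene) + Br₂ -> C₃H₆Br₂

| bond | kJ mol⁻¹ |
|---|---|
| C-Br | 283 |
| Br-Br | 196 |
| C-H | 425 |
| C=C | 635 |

Let D be the C-C bond energy.
Σ(broken) = 1×196 + 1×D + 6×425 + 1×635 = 3381 + D
Σ(formed) = 2×283 + 2×D + 6×425 = 3116 + 2D
ΔH = Σ(broken) − Σ(formed) = (3381 + D) − (3116 + 2D) = +265 − D
Setting this equal to −74 kJ gives D = 339 kJ/mol.

D(C-C) ≈ 339 kJ/mol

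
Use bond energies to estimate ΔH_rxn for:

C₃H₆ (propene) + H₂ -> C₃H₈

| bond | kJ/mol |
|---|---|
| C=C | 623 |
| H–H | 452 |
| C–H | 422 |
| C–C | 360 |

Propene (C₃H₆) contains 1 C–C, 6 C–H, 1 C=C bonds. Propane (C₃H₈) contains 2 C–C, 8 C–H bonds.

Bonds broken (reactants):
  C–C: 1 × 360 = 360
  C–H: 6 × 422 = 2532
  C=C: 1 × 623 = 623
  H–H: 1 × 452 = 452
  Σ(broken) = 3967 kJ
Bonds formed (products):
  C–C: 2 × 360 = 720
  C–H: 8 × 422 = 3376
  Σ(formed) = 4096 kJ
ΔH = Σ(broken) − Σ(formed) = 3967 − 4096 = −129 kJ

ΔH ≈ −129 kJ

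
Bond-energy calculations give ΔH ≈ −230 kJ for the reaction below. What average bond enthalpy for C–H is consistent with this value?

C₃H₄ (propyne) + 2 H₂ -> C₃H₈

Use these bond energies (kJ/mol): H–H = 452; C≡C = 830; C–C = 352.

Let D be the C–H bond energy.
Σ(broken) = 1×830 + 1×352 + 4×D + 2×452 = 2086 + 4D
Σ(formed) = 2×352 + 8×D = 704 + 8D
ΔH = Σ(broken) − Σ(formed) = (2086 + 4D) − (704 + 8D) = +1382 − 4D
Setting this equal to −230 kJ gives 4D = 1612, so D = 403 kJ/mol.

D(C–H) ≈ 403 kJ/mol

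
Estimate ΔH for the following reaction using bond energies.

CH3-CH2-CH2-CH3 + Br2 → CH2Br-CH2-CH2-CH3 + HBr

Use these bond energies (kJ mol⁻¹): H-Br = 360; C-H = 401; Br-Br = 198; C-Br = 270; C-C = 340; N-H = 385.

Bonds broken (reactants):
  Br-Br: 1 × 198 = 198
  C-C: 3 × 340 = 1020
  C-H: 10 × 401 = 4010
  Σ(broken) = 5228 kJ
Bonds formed (products):
  C-Br: 1 × 270 = 270
  C-C: 3 × 340 = 1020
  C-H: 9 × 401 = 3609
  H-Br: 1 × 360 = 360
  Σ(formed) = 5259 kJ
ΔH = Σ(broken) − Σ(formed) = 5228 − 5259 = −31 kJ

ΔH ≈ −31 kJ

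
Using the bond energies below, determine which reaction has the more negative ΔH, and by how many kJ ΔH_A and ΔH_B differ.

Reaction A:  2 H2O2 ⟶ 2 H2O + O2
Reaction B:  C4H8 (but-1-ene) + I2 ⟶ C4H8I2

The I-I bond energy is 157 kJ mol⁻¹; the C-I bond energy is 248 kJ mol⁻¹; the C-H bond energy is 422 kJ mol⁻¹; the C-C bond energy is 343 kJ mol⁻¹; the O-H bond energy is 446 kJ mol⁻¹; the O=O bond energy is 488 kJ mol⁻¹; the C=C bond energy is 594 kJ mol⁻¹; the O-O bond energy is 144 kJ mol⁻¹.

Reaction A:
  Bonds broken (reactants):
    O-H: 4 × 446 = 1784
    O-O: 2 × 144 = 288
    Σ(broken) = 2072 kJ
  Bonds formed (products):
    O-H: 4 × 446 = 1784
    O=O: 1 × 488 = 488
    Σ(formed) = 2272 kJ
  ΔH_A = 2072 − 2272 = −200 kJ
Reaction B:
  Bonds broken (reactants):
    C-C: 2 × 343 = 686
    C-H: 8 × 422 = 3376
    C=C: 1 × 594 = 594
    I-I: 1 × 157 = 157
    Σ(broken) = 4813 kJ
  Bonds formed (products):
    C-C: 3 × 343 = 1029
    C-H: 8 × 422 = 3376
    C-I: 2 × 248 = 496
    Σ(formed) = 4901 kJ
  ΔH_B = 4813 − 4901 = −88 kJ
ΔH_A − ΔH_B = −112 kJ, so reaction A has the more negative ΔH; |ΔH_A − ΔH_B| = 112 kJ.

Reaction A, by 112 kJ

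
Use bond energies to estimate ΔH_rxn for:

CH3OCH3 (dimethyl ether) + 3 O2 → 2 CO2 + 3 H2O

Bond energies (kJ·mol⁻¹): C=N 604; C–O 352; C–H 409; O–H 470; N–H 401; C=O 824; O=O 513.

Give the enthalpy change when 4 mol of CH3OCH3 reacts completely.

Bonds broken (reactants):
  C–H: 6 × 409 = 2454
  C–O: 2 × 352 = 704
  O=O: 3 × 513 = 1539
  Σ(broken) = 4697 kJ
Bonds formed (products):
  C=O: 4 × 824 = 3296
  O–H: 6 × 470 = 2820
  Σ(formed) = 6116 kJ
ΔH = Σ(broken) − Σ(formed) = 4697 − 6116 = −1419 kJ
For 4× the reaction as written: 4 × (−1419) = −5676 kJ

ΔH = −5676 kJ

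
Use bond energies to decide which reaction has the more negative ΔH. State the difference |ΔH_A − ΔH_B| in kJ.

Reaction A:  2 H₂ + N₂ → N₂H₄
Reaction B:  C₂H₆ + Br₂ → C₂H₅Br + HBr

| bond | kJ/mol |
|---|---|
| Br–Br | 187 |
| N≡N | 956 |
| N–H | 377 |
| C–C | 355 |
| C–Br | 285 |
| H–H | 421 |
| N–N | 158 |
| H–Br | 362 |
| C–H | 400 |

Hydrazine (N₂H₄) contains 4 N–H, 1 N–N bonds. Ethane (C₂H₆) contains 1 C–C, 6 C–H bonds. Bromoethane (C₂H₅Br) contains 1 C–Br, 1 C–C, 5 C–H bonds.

Reaction A:
  Bonds broken (reactants):
    H–H: 2 × 421 = 842
    N≡N: 1 × 956 = 956
    Σ(broken) = 1798 kJ
  Bonds formed (products):
    N–H: 4 × 377 = 1508
    N–N: 1 × 158 = 158
    Σ(formed) = 1666 kJ
  ΔH_A = 1798 − 1666 = +132 kJ
Reaction B:
  Bonds broken (reactants):
    Br–Br: 1 × 187 = 187
    C–C: 1 × 355 = 355
    C–H: 6 × 400 = 2400
    Σ(broken) = 2942 kJ
  Bonds formed (products):
    C–Br: 1 × 285 = 285
    C–C: 1 × 355 = 355
    C–H: 5 × 400 = 2000
    H–Br: 1 × 362 = 362
    Σ(formed) = 3002 kJ
  ΔH_B = 2942 − 3002 = −60 kJ
ΔH_A − ΔH_B = +192 kJ, so reaction B has the more negative ΔH; |ΔH_A − ΔH_B| = 192 kJ.

Reaction B, by 192 kJ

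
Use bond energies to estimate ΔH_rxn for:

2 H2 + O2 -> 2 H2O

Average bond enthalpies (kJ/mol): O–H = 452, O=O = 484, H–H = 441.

Bonds broken (reactants):
  H–H: 2 × 441 = 882
  O=O: 1 × 484 = 484
  Σ(broken) = 1366 kJ
Bonds formed (products):
  O–H: 4 × 452 = 1808
  Σ(formed) = 1808 kJ
ΔH = Σ(broken) − Σ(formed) = 1366 − 1808 = −442 kJ

ΔH ≈ −442 kJ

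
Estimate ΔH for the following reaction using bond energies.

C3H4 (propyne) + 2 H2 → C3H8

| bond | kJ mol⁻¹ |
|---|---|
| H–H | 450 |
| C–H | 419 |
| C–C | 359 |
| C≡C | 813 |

ΔH ≈ −322 kJ

Bonds broken (reactants):
  C≡C: 1 × 813 = 813
  C–C: 1 × 359 = 359
  C–H: 4 × 419 = 1676
  H–H: 2 × 450 = 900
  Σ(broken) = 3748 kJ
Bonds formed (products):
  C–C: 2 × 359 = 718
  C–H: 8 × 419 = 3352
  Σ(formed) = 4070 kJ
ΔH = Σ(broken) − Σ(formed) = 3748 − 4070 = −322 kJ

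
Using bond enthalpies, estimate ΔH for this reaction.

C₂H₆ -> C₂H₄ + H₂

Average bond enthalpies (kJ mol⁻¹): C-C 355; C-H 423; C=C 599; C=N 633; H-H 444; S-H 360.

ΔH ≈ +158 kJ

Bonds broken (reactants):
  C-C: 1 × 355 = 355
  C-H: 6 × 423 = 2538
  Σ(broken) = 2893 kJ
Bonds formed (products):
  C-H: 4 × 423 = 1692
  C=C: 1 × 599 = 599
  H-H: 1 × 444 = 444
  Σ(formed) = 2735 kJ
ΔH = Σ(broken) − Σ(formed) = 2893 − 2735 = +158 kJ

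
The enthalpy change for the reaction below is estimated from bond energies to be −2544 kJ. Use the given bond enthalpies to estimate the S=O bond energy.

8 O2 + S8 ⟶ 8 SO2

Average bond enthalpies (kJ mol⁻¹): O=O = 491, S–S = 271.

Let D be the S=O bond energy.
Σ(broken) = 8×491 + 8×271 = 6096
Σ(formed) = 16×D = 16D
ΔH = Σ(broken) − Σ(formed) = (6096) − (16D) = +6096 − 16D
Setting this equal to −2544 kJ gives 16D = 8640, so D = 540 kJ/mol.

D(S=O) ≈ 540 kJ/mol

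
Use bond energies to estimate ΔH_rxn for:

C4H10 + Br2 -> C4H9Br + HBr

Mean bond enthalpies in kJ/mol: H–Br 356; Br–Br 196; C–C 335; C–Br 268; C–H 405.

ΔH ≈ −23 kJ

Bonds broken (reactants):
  Br–Br: 1 × 196 = 196
  C–C: 3 × 335 = 1005
  C–H: 10 × 405 = 4050
  Σ(broken) = 5251 kJ
Bonds formed (products):
  C–Br: 1 × 268 = 268
  C–C: 3 × 335 = 1005
  C–H: 9 × 405 = 3645
  H–Br: 1 × 356 = 356
  Σ(formed) = 5274 kJ
ΔH = Σ(broken) − Σ(formed) = 5251 − 5274 = −23 kJ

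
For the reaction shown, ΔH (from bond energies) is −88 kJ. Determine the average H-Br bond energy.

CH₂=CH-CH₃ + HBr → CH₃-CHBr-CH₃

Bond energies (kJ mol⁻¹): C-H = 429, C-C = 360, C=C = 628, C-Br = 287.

Let D be the H-Br bond energy.
Σ(broken) = 1×360 + 6×429 + 1×628 + 1×D = 3562 + D
Σ(formed) = 1×287 + 2×360 + 7×429 = 4010
ΔH = Σ(broken) − Σ(formed) = (3562 + D) − (4010) = −448 + D
Setting this equal to −88 kJ gives D = 360 kJ/mol.

D(H-Br) ≈ 360 kJ/mol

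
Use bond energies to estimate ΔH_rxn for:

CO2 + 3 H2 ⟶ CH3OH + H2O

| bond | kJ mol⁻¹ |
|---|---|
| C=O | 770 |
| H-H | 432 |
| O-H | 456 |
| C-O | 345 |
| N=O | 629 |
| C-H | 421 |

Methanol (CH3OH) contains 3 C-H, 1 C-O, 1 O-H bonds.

Bonds broken (reactants):
  C=O: 2 × 770 = 1540
  H-H: 3 × 432 = 1296
  Σ(broken) = 2836 kJ
Bonds formed (products):
  C-H: 3 × 421 = 1263
  C-O: 1 × 345 = 345
  O-H: 3 × 456 = 1368
  Σ(formed) = 2976 kJ
ΔH = Σ(broken) − Σ(formed) = 2836 − 2976 = −140 kJ

ΔH ≈ −140 kJ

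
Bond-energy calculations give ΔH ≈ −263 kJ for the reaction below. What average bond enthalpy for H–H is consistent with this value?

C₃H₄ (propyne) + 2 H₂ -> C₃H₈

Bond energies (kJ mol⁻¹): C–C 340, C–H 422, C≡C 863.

D(H–H) ≈ 451 kJ/mol

Let D be the H–H bond energy.
Σ(broken) = 1×863 + 1×340 + 4×422 + 2×D = 2891 + 2D
Σ(formed) = 2×340 + 8×422 = 4056
ΔH = Σ(broken) − Σ(formed) = (2891 + 2D) − (4056) = −1165 + 2D
Setting this equal to −263 kJ gives 2D = 902, so D = 451 kJ/mol.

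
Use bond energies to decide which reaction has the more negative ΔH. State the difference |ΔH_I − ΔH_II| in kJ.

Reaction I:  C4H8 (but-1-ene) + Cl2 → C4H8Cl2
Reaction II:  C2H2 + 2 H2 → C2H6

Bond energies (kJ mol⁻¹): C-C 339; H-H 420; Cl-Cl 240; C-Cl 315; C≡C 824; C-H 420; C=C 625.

Reaction I:
  Bonds broken (reactants):
    C-C: 2 × 339 = 678
    C-H: 8 × 420 = 3360
    C=C: 1 × 625 = 625
    Cl-Cl: 1 × 240 = 240
    Σ(broken) = 4903 kJ
  Bonds formed (products):
    C-C: 3 × 339 = 1017
    C-Cl: 2 × 315 = 630
    C-H: 8 × 420 = 3360
    Σ(formed) = 5007 kJ
  ΔH_I = 4903 − 5007 = −104 kJ
Reaction II:
  Bonds broken (reactants):
    C≡C: 1 × 824 = 824
    C-H: 2 × 420 = 840
    H-H: 2 × 420 = 840
    Σ(broken) = 2504 kJ
  Bonds formed (products):
    C-C: 1 × 339 = 339
    C-H: 6 × 420 = 2520
    Σ(formed) = 2859 kJ
  ΔH_II = 2504 − 2859 = −355 kJ
ΔH_I − ΔH_II = +251 kJ, so reaction II has the more negative ΔH; |ΔH_I − ΔH_II| = 251 kJ.

Reaction II, by 251 kJ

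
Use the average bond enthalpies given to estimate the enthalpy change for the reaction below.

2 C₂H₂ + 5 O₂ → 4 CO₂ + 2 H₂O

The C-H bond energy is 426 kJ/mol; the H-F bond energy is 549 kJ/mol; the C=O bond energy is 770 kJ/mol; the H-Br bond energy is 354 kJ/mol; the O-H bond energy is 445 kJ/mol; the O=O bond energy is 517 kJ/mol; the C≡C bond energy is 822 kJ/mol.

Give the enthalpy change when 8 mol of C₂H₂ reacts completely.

Bonds broken (reactants):
  C≡C: 2 × 822 = 1644
  C-H: 4 × 426 = 1704
  O=O: 5 × 517 = 2585
  Σ(broken) = 5933 kJ
Bonds formed (products):
  C=O: 8 × 770 = 6160
  O-H: 4 × 445 = 1780
  Σ(formed) = 7940 kJ
ΔH = Σ(broken) − Σ(formed) = 5933 − 7940 = −2007 kJ
For 4× the reaction as written: 4 × (−2007) = −8028 kJ

ΔH = −8028 kJ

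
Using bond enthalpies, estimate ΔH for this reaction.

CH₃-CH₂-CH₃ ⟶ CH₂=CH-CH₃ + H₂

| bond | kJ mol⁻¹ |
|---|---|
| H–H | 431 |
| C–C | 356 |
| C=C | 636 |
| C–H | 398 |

Bonds broken (reactants):
  C–C: 2 × 356 = 712
  C–H: 8 × 398 = 3184
  Σ(broken) = 3896 kJ
Bonds formed (products):
  C–C: 1 × 356 = 356
  C–H: 6 × 398 = 2388
  C=C: 1 × 636 = 636
  H–H: 1 × 431 = 431
  Σ(formed) = 3811 kJ
ΔH = Σ(broken) − Σ(formed) = 3896 − 3811 = +85 kJ

ΔH ≈ +85 kJ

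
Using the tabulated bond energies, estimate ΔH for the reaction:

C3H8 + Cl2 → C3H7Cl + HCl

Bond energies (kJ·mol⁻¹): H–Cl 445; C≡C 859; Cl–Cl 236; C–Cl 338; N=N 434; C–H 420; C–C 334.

Bonds broken (reactants):
  C–C: 2 × 334 = 668
  C–H: 8 × 420 = 3360
  Cl–Cl: 1 × 236 = 236
  Σ(broken) = 4264 kJ
Bonds formed (products):
  C–C: 2 × 334 = 668
  C–Cl: 1 × 338 = 338
  C–H: 7 × 420 = 2940
  H–Cl: 1 × 445 = 445
  Σ(formed) = 4391 kJ
ΔH = Σ(broken) − Σ(formed) = 4264 − 4391 = −127 kJ

ΔH ≈ −127 kJ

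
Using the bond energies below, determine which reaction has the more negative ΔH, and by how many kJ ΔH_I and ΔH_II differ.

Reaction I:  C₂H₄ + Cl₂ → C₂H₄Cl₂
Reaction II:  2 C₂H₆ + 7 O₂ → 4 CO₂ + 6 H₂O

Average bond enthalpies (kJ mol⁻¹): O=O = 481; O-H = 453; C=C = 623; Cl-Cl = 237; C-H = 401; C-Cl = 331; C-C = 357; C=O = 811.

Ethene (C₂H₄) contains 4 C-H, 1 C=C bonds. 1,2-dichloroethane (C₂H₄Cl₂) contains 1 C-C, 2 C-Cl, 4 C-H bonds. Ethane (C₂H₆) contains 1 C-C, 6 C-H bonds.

Reaction I:
  Bonds broken (reactants):
    C-H: 4 × 401 = 1604
    C=C: 1 × 623 = 623
    Cl-Cl: 1 × 237 = 237
    Σ(broken) = 2464 kJ
  Bonds formed (products):
    C-C: 1 × 357 = 357
    C-Cl: 2 × 331 = 662
    C-H: 4 × 401 = 1604
    Σ(formed) = 2623 kJ
  ΔH_I = 2464 − 2623 = −159 kJ
Reaction II:
  Bonds broken (reactants):
    C-C: 2 × 357 = 714
    C-H: 12 × 401 = 4812
    O=O: 7 × 481 = 3367
    Σ(broken) = 8893 kJ
  Bonds formed (products):
    C=O: 8 × 811 = 6488
    O-H: 12 × 453 = 5436
    Σ(formed) = 11924 kJ
  ΔH_II = 8893 − 11924 = −3031 kJ
ΔH_I − ΔH_II = +2872 kJ, so reaction II has the more negative ΔH; |ΔH_I − ΔH_II| = 2872 kJ.

Reaction II, by 2872 kJ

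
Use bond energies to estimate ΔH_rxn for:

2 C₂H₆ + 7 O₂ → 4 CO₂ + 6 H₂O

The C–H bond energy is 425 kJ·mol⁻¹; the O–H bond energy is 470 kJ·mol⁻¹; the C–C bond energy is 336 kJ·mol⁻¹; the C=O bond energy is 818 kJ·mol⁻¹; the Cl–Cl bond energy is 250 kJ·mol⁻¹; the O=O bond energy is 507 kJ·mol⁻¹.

Bonds broken (reactants):
  C–C: 2 × 336 = 672
  C–H: 12 × 425 = 5100
  O=O: 7 × 507 = 3549
  Σ(broken) = 9321 kJ
Bonds formed (products):
  C=O: 8 × 818 = 6544
  O–H: 12 × 470 = 5640
  Σ(formed) = 12184 kJ
ΔH = Σ(broken) − Σ(formed) = 9321 − 12184 = −2863 kJ

ΔH ≈ −2863 kJ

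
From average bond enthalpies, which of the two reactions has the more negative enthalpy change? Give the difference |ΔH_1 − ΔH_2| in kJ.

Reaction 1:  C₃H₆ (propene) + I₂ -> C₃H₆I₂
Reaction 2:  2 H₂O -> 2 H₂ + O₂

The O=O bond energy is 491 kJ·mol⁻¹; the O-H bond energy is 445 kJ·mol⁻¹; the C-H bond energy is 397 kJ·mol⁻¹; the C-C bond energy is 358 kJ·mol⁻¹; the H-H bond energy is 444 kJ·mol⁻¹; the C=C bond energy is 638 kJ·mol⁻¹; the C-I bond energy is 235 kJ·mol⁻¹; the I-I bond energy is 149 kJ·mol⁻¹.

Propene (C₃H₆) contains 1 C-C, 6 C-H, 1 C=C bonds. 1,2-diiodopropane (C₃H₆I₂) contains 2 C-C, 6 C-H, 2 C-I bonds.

Reaction 1, by 442 kJ

Reaction 1:
  Bonds broken (reactants):
    C-C: 1 × 358 = 358
    C-H: 6 × 397 = 2382
    C=C: 1 × 638 = 638
    I-I: 1 × 149 = 149
    Σ(broken) = 3527 kJ
  Bonds formed (products):
    C-C: 2 × 358 = 716
    C-H: 6 × 397 = 2382
    C-I: 2 × 235 = 470
    Σ(formed) = 3568 kJ
  ΔH_1 = 3527 − 3568 = −41 kJ
Reaction 2:
  Bonds broken (reactants):
    O-H: 4 × 445 = 1780
    Σ(broken) = 1780 kJ
  Bonds formed (products):
    H-H: 2 × 444 = 888
    O=O: 1 × 491 = 491
    Σ(formed) = 1379 kJ
  ΔH_2 = 1780 − 1379 = +401 kJ
ΔH_1 − ΔH_2 = −442 kJ, so reaction 1 has the more negative ΔH; |ΔH_1 − ΔH_2| = 442 kJ.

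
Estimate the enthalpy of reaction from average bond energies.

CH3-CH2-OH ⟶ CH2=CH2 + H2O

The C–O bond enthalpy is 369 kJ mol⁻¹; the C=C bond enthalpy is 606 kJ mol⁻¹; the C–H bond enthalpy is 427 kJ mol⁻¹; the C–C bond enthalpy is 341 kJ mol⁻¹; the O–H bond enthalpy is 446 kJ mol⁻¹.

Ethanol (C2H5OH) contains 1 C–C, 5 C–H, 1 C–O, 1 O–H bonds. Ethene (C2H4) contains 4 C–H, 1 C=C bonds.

ΔH ≈ +85 kJ

Bonds broken (reactants):
  C–C: 1 × 341 = 341
  C–H: 5 × 427 = 2135
  C–O: 1 × 369 = 369
  O–H: 1 × 446 = 446
  Σ(broken) = 3291 kJ
Bonds formed (products):
  C–H: 4 × 427 = 1708
  C=C: 1 × 606 = 606
  O–H: 2 × 446 = 892
  Σ(formed) = 3206 kJ
ΔH = Σ(broken) − Σ(formed) = 3291 − 3206 = +85 kJ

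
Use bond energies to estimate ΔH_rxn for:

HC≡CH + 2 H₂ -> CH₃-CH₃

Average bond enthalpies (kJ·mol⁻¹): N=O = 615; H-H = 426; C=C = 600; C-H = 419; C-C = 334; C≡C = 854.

Bonds broken (reactants):
  C≡C: 1 × 854 = 854
  C-H: 2 × 419 = 838
  H-H: 2 × 426 = 852
  Σ(broken) = 2544 kJ
Bonds formed (products):
  C-C: 1 × 334 = 334
  C-H: 6 × 419 = 2514
  Σ(formed) = 2848 kJ
ΔH = Σ(broken) − Σ(formed) = 2544 − 2848 = −304 kJ

ΔH ≈ −304 kJ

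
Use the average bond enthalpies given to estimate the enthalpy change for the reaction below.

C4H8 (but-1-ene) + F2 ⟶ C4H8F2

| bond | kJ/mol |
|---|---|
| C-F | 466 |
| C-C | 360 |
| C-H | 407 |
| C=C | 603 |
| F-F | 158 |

Bonds broken (reactants):
  C-C: 2 × 360 = 720
  C-H: 8 × 407 = 3256
  C=C: 1 × 603 = 603
  F-F: 1 × 158 = 158
  Σ(broken) = 4737 kJ
Bonds formed (products):
  C-C: 3 × 360 = 1080
  C-F: 2 × 466 = 932
  C-H: 8 × 407 = 3256
  Σ(formed) = 5268 kJ
ΔH = Σ(broken) − Σ(formed) = 4737 − 5268 = −531 kJ

ΔH ≈ −531 kJ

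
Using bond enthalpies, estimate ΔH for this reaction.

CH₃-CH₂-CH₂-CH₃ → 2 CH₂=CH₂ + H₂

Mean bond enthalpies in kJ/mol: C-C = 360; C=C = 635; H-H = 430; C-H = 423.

Bonds broken (reactants):
  C-C: 3 × 360 = 1080
  C-H: 10 × 423 = 4230
  Σ(broken) = 5310 kJ
Bonds formed (products):
  C-H: 8 × 423 = 3384
  C=C: 2 × 635 = 1270
  H-H: 1 × 430 = 430
  Σ(formed) = 5084 kJ
ΔH = Σ(broken) − Σ(formed) = 5310 − 5084 = +226 kJ

ΔH ≈ +226 kJ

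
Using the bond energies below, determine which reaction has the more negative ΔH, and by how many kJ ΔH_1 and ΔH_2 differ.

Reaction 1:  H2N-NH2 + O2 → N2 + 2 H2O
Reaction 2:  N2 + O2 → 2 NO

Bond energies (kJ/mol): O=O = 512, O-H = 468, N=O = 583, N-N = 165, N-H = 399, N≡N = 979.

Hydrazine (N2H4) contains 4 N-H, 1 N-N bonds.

Reaction 1, by 903 kJ

Reaction 1:
  Bonds broken (reactants):
    N-H: 4 × 399 = 1596
    N-N: 1 × 165 = 165
    O=O: 1 × 512 = 512
    Σ(broken) = 2273 kJ
  Bonds formed (products):
    N≡N: 1 × 979 = 979
    O-H: 4 × 468 = 1872
    Σ(formed) = 2851 kJ
  ΔH_1 = 2273 − 2851 = −578 kJ
Reaction 2:
  Bonds broken (reactants):
    N≡N: 1 × 979 = 979
    O=O: 1 × 512 = 512
    Σ(broken) = 1491 kJ
  Bonds formed (products):
    N=O: 2 × 583 = 1166
    Σ(formed) = 1166 kJ
  ΔH_2 = 1491 − 1166 = +325 kJ
ΔH_1 − ΔH_2 = −903 kJ, so reaction 1 has the more negative ΔH; |ΔH_1 − ΔH_2| = 903 kJ.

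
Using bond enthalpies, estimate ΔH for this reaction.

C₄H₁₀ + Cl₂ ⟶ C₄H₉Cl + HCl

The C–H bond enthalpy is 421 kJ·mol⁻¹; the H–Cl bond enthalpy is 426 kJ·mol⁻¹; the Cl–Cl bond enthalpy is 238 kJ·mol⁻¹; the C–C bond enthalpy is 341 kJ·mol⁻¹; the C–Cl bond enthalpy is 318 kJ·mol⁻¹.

Bonds broken (reactants):
  C–C: 3 × 341 = 1023
  C–H: 10 × 421 = 4210
  Cl–Cl: 1 × 238 = 238
  Σ(broken) = 5471 kJ
Bonds formed (products):
  C–C: 3 × 341 = 1023
  C–Cl: 1 × 318 = 318
  C–H: 9 × 421 = 3789
  H–Cl: 1 × 426 = 426
  Σ(formed) = 5556 kJ
ΔH = Σ(broken) − Σ(formed) = 5471 − 5556 = −85 kJ

ΔH ≈ −85 kJ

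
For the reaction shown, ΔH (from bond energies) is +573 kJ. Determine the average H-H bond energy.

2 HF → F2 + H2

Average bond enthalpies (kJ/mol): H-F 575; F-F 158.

Let D be the H-H bond energy.
Σ(broken) = 2×575 = 1150
Σ(formed) = 1×158 + 1×D = 158 + D
ΔH = Σ(broken) − Σ(formed) = (1150) − (158 + D) = +992 − D
Setting this equal to +573 kJ gives D = 419 kJ/mol.

D(H-H) ≈ 419 kJ/mol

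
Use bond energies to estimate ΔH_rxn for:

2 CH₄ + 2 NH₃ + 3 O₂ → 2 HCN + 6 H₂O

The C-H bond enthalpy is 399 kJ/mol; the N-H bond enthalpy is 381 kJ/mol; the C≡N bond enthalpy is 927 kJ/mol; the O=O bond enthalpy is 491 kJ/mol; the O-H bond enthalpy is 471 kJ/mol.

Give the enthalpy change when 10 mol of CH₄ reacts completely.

Bonds broken (reactants):
  C-H: 8 × 399 = 3192
  N-H: 6 × 381 = 2286
  O=O: 3 × 491 = 1473
  Σ(broken) = 6951 kJ
Bonds formed (products):
  C≡N: 2 × 927 = 1854
  C-H: 2 × 399 = 798
  O-H: 12 × 471 = 5652
  Σ(formed) = 8304 kJ
ΔH = Σ(broken) − Σ(formed) = 6951 − 8304 = −1353 kJ
For 5× the reaction as written: 5 × (−1353) = −6765 kJ

ΔH = −6765 kJ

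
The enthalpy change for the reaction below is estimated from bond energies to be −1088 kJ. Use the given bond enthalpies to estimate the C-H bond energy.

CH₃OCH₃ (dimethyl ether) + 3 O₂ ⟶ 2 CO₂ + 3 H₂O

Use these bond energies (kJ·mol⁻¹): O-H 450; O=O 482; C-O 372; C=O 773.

Let D be the C-H bond energy.
Σ(broken) = 6×D + 2×372 + 3×482 = 2190 + 6D
Σ(formed) = 4×773 + 6×450 = 5792
ΔH = Σ(broken) − Σ(formed) = (2190 + 6D) − (5792) = −3602 + 6D
Setting this equal to −1088 kJ gives 6D = 2514, so D = 419 kJ/mol.

D(C-H) ≈ 419 kJ/mol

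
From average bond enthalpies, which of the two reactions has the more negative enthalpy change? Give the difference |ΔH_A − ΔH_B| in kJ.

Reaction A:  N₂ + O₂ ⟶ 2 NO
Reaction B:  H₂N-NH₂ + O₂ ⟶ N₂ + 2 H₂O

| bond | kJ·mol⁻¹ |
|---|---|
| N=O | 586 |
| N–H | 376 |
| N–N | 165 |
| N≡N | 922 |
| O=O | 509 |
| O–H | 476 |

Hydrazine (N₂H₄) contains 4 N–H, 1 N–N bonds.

Reaction B, by 907 kJ

Reaction A:
  Bonds broken (reactants):
    N≡N: 1 × 922 = 922
    O=O: 1 × 509 = 509
    Σ(broken) = 1431 kJ
  Bonds formed (products):
    N=O: 2 × 586 = 1172
    Σ(formed) = 1172 kJ
  ΔH_A = 1431 − 1172 = +259 kJ
Reaction B:
  Bonds broken (reactants):
    N–H: 4 × 376 = 1504
    N–N: 1 × 165 = 165
    O=O: 1 × 509 = 509
    Σ(broken) = 2178 kJ
  Bonds formed (products):
    N≡N: 1 × 922 = 922
    O–H: 4 × 476 = 1904
    Σ(formed) = 2826 kJ
  ΔH_B = 2178 − 2826 = −648 kJ
ΔH_A − ΔH_B = +907 kJ, so reaction B has the more negative ΔH; |ΔH_A − ΔH_B| = 907 kJ.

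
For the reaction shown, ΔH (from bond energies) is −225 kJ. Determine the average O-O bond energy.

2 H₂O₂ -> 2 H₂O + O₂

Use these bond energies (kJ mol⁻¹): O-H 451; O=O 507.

Let D be the O-O bond energy.
Σ(broken) = 4×451 + 2×D = 1804 + 2D
Σ(formed) = 4×451 + 1×507 = 2311
ΔH = Σ(broken) − Σ(formed) = (1804 + 2D) − (2311) = −507 + 2D
Setting this equal to −225 kJ gives 2D = 282, so D = 141 kJ/mol.

D(O-O) ≈ 141 kJ/mol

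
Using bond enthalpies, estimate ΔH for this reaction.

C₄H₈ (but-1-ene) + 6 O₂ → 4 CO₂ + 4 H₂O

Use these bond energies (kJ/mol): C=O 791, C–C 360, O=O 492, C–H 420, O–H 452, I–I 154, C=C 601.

Bonds broken (reactants):
  C–C: 2 × 360 = 720
  C–H: 8 × 420 = 3360
  C=C: 1 × 601 = 601
  O=O: 6 × 492 = 2952
  Σ(broken) = 7633 kJ
Bonds formed (products):
  C=O: 8 × 791 = 6328
  O–H: 8 × 452 = 3616
  Σ(formed) = 9944 kJ
ΔH = Σ(broken) − Σ(formed) = 7633 − 9944 = −2311 kJ

ΔH ≈ −2311 kJ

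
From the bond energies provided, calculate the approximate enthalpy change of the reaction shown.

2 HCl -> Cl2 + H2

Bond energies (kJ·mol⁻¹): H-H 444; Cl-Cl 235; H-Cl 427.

Bonds broken (reactants):
  H-Cl: 2 × 427 = 854
  Σ(broken) = 854 kJ
Bonds formed (products):
  Cl-Cl: 1 × 235 = 235
  H-H: 1 × 444 = 444
  Σ(formed) = 679 kJ
ΔH = Σ(broken) − Σ(formed) = 854 − 679 = +175 kJ

ΔH ≈ +175 kJ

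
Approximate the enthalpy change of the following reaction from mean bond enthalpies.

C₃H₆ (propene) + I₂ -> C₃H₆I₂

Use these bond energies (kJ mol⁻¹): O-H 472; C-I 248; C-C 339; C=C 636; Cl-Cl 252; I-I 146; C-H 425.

Bonds broken (reactants):
  C-C: 1 × 339 = 339
  C-H: 6 × 425 = 2550
  C=C: 1 × 636 = 636
  I-I: 1 × 146 = 146
  Σ(broken) = 3671 kJ
Bonds formed (products):
  C-C: 2 × 339 = 678
  C-H: 6 × 425 = 2550
  C-I: 2 × 248 = 496
  Σ(formed) = 3724 kJ
ΔH = Σ(broken) − Σ(formed) = 3671 − 3724 = −53 kJ

ΔH ≈ −53 kJ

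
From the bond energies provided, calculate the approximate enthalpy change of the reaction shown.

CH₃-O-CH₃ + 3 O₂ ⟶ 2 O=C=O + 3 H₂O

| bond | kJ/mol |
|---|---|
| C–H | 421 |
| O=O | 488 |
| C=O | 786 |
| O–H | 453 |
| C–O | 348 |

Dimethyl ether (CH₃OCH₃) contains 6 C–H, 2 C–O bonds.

ΔH ≈ −1176 kJ

Bonds broken (reactants):
  C–H: 6 × 421 = 2526
  C–O: 2 × 348 = 696
  O=O: 3 × 488 = 1464
  Σ(broken) = 4686 kJ
Bonds formed (products):
  C=O: 4 × 786 = 3144
  O–H: 6 × 453 = 2718
  Σ(formed) = 5862 kJ
ΔH = Σ(broken) − Σ(formed) = 4686 − 5862 = −1176 kJ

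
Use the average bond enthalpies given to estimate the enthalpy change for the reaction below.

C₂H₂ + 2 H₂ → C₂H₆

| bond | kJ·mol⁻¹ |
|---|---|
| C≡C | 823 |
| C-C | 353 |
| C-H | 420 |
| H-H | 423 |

Bonds broken (reactants):
  C≡C: 1 × 823 = 823
  C-H: 2 × 420 = 840
  H-H: 2 × 423 = 846
  Σ(broken) = 2509 kJ
Bonds formed (products):
  C-C: 1 × 353 = 353
  C-H: 6 × 420 = 2520
  Σ(formed) = 2873 kJ
ΔH = Σ(broken) − Σ(formed) = 2509 − 2873 = −364 kJ

ΔH ≈ −364 kJ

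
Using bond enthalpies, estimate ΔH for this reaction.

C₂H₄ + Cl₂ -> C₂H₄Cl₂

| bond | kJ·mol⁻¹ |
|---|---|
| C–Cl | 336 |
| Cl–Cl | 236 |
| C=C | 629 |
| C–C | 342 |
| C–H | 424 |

Bonds broken (reactants):
  C–H: 4 × 424 = 1696
  C=C: 1 × 629 = 629
  Cl–Cl: 1 × 236 = 236
  Σ(broken) = 2561 kJ
Bonds formed (products):
  C–C: 1 × 342 = 342
  C–Cl: 2 × 336 = 672
  C–H: 4 × 424 = 1696
  Σ(formed) = 2710 kJ
ΔH = Σ(broken) − Σ(formed) = 2561 − 2710 = −149 kJ

ΔH ≈ −149 kJ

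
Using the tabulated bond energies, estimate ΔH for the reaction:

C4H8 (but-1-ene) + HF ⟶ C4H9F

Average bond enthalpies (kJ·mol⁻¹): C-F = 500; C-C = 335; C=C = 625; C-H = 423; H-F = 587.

Bonds broken (reactants):
  C-C: 2 × 335 = 670
  C-H: 8 × 423 = 3384
  C=C: 1 × 625 = 625
  H-F: 1 × 587 = 587
  Σ(broken) = 5266 kJ
Bonds formed (products):
  C-C: 3 × 335 = 1005
  C-F: 1 × 500 = 500
  C-H: 9 × 423 = 3807
  Σ(formed) = 5312 kJ
ΔH = Σ(broken) − Σ(formed) = 5266 − 5312 = −46 kJ

ΔH ≈ −46 kJ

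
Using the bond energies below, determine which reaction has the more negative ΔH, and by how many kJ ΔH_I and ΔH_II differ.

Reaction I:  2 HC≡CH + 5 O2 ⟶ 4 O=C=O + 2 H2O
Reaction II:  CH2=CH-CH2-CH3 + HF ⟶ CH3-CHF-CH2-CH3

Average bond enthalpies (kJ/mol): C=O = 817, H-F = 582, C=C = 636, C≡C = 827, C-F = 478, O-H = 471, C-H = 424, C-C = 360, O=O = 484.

Reaction I, by 2606 kJ

Reaction I:
  Bonds broken (reactants):
    C≡C: 2 × 827 = 1654
    C-H: 4 × 424 = 1696
    O=O: 5 × 484 = 2420
    Σ(broken) = 5770 kJ
  Bonds formed (products):
    C=O: 8 × 817 = 6536
    O-H: 4 × 471 = 1884
    Σ(formed) = 8420 kJ
  ΔH_I = 5770 − 8420 = −2650 kJ
Reaction II:
  Bonds broken (reactants):
    C-C: 2 × 360 = 720
    C-H: 8 × 424 = 3392
    C=C: 1 × 636 = 636
    H-F: 1 × 582 = 582
    Σ(broken) = 5330 kJ
  Bonds formed (products):
    C-C: 3 × 360 = 1080
    C-F: 1 × 478 = 478
    C-H: 9 × 424 = 3816
    Σ(formed) = 5374 kJ
  ΔH_II = 5330 − 5374 = −44 kJ
ΔH_I − ΔH_II = −2606 kJ, so reaction I has the more negative ΔH; |ΔH_I − ΔH_II| = 2606 kJ.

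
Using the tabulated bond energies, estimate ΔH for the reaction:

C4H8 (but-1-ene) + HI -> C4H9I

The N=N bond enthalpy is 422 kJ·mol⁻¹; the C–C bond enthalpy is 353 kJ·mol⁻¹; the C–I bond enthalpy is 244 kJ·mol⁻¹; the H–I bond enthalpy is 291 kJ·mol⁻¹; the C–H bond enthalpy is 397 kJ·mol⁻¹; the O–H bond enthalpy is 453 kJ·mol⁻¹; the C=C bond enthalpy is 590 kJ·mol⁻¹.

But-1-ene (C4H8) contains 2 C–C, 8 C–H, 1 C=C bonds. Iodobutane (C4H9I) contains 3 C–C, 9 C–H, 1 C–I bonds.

ΔH ≈ −113 kJ

Bonds broken (reactants):
  C–C: 2 × 353 = 706
  C–H: 8 × 397 = 3176
  C=C: 1 × 590 = 590
  H–I: 1 × 291 = 291
  Σ(broken) = 4763 kJ
Bonds formed (products):
  C–C: 3 × 353 = 1059
  C–H: 9 × 397 = 3573
  C–I: 1 × 244 = 244
  Σ(formed) = 4876 kJ
ΔH = Σ(broken) − Σ(formed) = 4763 − 4876 = −113 kJ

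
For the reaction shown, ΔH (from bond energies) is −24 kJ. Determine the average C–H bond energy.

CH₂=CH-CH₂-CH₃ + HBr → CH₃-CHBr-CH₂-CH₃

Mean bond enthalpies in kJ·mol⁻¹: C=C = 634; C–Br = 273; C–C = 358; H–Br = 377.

Let D be the C–H bond energy.
Σ(broken) = 2×358 + 8×D + 1×634 + 1×377 = 1727 + 8D
Σ(formed) = 1×273 + 3×358 + 9×D = 1347 + 9D
ΔH = Σ(broken) − Σ(formed) = (1727 + 8D) − (1347 + 9D) = +380 − D
Setting this equal to −24 kJ gives D = 404 kJ/mol.

D(C–H) ≈ 404 kJ/mol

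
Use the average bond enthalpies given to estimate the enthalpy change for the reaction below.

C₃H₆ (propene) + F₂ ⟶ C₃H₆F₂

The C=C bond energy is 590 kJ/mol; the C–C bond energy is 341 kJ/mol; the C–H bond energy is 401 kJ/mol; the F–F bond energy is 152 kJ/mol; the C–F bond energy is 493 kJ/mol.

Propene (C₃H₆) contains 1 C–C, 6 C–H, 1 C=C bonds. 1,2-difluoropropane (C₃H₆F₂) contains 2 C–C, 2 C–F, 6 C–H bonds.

Bonds broken (reactants):
  C–C: 1 × 341 = 341
  C–H: 6 × 401 = 2406
  C=C: 1 × 590 = 590
  F–F: 1 × 152 = 152
  Σ(broken) = 3489 kJ
Bonds formed (products):
  C–C: 2 × 341 = 682
  C–F: 2 × 493 = 986
  C–H: 6 × 401 = 2406
  Σ(formed) = 4074 kJ
ΔH = Σ(broken) − Σ(formed) = 3489 − 4074 = −585 kJ

ΔH ≈ −585 kJ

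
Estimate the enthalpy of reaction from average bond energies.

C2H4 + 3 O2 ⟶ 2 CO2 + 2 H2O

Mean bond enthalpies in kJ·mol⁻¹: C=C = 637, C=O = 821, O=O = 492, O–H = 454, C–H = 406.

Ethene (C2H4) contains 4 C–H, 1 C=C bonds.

ΔH ≈ −1363 kJ

Bonds broken (reactants):
  C–H: 4 × 406 = 1624
  C=C: 1 × 637 = 637
  O=O: 3 × 492 = 1476
  Σ(broken) = 3737 kJ
Bonds formed (products):
  C=O: 4 × 821 = 3284
  O–H: 4 × 454 = 1816
  Σ(formed) = 5100 kJ
ΔH = Σ(broken) − Σ(formed) = 3737 − 5100 = −1363 kJ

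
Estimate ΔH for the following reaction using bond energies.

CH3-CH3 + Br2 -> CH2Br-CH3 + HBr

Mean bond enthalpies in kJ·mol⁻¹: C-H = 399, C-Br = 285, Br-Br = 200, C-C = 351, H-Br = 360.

Bonds broken (reactants):
  Br-Br: 1 × 200 = 200
  C-C: 1 × 351 = 351
  C-H: 6 × 399 = 2394
  Σ(broken) = 2945 kJ
Bonds formed (products):
  C-Br: 1 × 285 = 285
  C-C: 1 × 351 = 351
  C-H: 5 × 399 = 1995
  H-Br: 1 × 360 = 360
  Σ(formed) = 2991 kJ
ΔH = Σ(broken) − Σ(formed) = 2945 − 2991 = −46 kJ

ΔH ≈ −46 kJ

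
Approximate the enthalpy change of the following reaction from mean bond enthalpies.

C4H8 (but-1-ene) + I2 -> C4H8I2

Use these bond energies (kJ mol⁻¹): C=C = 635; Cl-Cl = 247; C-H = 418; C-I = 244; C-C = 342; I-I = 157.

ΔH ≈ −38 kJ

Bonds broken (reactants):
  C-C: 2 × 342 = 684
  C-H: 8 × 418 = 3344
  C=C: 1 × 635 = 635
  I-I: 1 × 157 = 157
  Σ(broken) = 4820 kJ
Bonds formed (products):
  C-C: 3 × 342 = 1026
  C-H: 8 × 418 = 3344
  C-I: 2 × 244 = 488
  Σ(formed) = 4858 kJ
ΔH = Σ(broken) − Σ(formed) = 4820 − 4858 = −38 kJ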